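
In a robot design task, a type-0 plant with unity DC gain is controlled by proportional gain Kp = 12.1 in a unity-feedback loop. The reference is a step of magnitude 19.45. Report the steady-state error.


e_ss = R/(1 + Kp) = 19.45/(1 + 12.1) = 19.45/13.1000 = 1.4847

1.4847


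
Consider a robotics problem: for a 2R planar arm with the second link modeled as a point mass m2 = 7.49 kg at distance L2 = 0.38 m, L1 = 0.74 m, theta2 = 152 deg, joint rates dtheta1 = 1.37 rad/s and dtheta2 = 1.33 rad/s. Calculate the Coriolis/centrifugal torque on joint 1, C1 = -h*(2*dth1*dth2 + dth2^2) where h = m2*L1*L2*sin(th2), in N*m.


h = m2*L1*L2*sin(th2) = 7.49*0.74*0.38*sin(152 deg) = 0.988795
C1 = -h*(2*1.37*1.33 + 1.33^2) = -0.988795*5.4131 = -5.3524

-5.3524 N*m


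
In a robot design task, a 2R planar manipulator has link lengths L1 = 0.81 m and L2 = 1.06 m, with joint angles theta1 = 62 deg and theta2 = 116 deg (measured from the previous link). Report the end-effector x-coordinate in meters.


x = L1*cos(th1) + L2*cos(th1+th2) = 0.81*cos(62 deg) + 1.06*cos(178 deg) = -0.6791

-0.6791 m


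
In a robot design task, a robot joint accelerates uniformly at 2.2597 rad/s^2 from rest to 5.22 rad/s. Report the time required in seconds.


t = delta_omega / alpha = 5.22 / 2.2597 = 2.3100

2.3100 s


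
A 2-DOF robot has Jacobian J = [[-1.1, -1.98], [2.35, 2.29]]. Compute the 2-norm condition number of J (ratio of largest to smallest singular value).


JJ^T eigenvalues: trace(JJ^T) = 15.8970, det(JJ^T) = det(J)^2 = 4.55395600
s_max^2 = (15.8970 + sqrt(234.49878500))/2 = 15.60517658
s_min^2 = (15.8970 - sqrt(234.49878500))/2 = 0.29182342
kappa = s_max/s_min = sqrt(15.60517658/0.29182342) = 7.3126

7.3126


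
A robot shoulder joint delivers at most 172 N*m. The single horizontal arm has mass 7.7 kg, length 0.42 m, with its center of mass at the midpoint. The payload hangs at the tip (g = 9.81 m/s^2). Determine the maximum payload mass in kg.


tau_arm = m_arm*g*(L/2) = 7.7*9.81*0.42/2 = 15.8628 N*m
tau_payload = tau_max - tau_arm = 172 - 15.8628 = 156.1372
m_payload = tau_payload / (g*L) = 156.1372 / (9.81*0.42) = 37.8955

37.8955 kg


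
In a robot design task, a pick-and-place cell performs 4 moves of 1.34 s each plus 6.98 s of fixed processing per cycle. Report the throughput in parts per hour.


T_cycle = 4*1.34 + 6.98 = 12.3400 s
rate = 3600/T = 291.7342

291.7342 parts/hour


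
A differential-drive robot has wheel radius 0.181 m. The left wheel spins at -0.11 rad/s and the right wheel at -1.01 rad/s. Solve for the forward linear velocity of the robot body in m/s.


v = r*(wR + wL)/2 = 0.181*(-1.01 + -0.11)/2 = -0.1014

-0.1014 m/s


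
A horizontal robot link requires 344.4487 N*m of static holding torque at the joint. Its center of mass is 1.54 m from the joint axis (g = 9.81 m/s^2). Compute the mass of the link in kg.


m = tau / (g*L) = 344.4487 / (9.81 * 1.54) = 22.8000

22.8000 kg


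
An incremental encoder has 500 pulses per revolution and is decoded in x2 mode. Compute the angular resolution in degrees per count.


resolution = 360 / (PPR * 2) = 360 / 1000 = 0.3600

0.3600 degrees


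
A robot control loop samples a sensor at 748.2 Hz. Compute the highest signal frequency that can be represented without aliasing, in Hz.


f_max = f_s/2 = 748.2/2 = 374.1000

374.1000 Hz


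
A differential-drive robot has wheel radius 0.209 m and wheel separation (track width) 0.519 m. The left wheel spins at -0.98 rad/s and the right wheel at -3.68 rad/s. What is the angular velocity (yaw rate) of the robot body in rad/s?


omega = r*(wR - wL)/L = 0.209*(-3.68 - (-0.98))/0.519 = -1.0873

-1.0873 rad/s


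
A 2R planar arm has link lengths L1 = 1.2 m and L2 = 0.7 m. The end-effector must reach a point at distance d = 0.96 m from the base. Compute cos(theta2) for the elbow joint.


cos(th2) = (d^2 - L1^2 - L2^2)/(2*L1*L2) = (0.96^2 - 1.2^2 - 0.7^2)/(2*1.2*0.7) = -0.6002

-0.6002


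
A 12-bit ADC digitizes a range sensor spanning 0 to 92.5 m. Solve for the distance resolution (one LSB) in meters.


res = range / 2^n = 92.5/2^12 = 92.5/4096 = 0.0226

0.0226 m


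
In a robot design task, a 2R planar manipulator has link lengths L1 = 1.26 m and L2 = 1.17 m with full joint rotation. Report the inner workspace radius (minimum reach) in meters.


r_min = |L1 - L2| = |1.26 - 1.17| = 0.0900

0.0900 m


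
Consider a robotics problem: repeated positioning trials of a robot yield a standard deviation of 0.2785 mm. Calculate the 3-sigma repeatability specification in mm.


repeatability = 3*sigma = 3*0.2785 = 0.8355

0.8355 mm


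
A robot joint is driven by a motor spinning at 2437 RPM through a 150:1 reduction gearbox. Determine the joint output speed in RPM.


omega_joint = omega_motor / N = 2437 / 150 = 16.2467

16.2467 RPM


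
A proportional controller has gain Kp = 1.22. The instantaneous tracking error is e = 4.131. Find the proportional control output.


u_P = Kp * e = 1.22 * 4.131 = 5.0398

5.0398


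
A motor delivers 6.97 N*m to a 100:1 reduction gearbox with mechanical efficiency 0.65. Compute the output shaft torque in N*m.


tau_out = tau_in * N * eta = 6.97 * 100 * 0.65 = 453.0500

453.0500 N*m


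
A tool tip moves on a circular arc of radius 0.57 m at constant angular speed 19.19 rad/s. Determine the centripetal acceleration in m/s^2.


a_c = omega^2 * r = 19.19^2 * 0.57 = 209.9060

209.9060 m/s^2


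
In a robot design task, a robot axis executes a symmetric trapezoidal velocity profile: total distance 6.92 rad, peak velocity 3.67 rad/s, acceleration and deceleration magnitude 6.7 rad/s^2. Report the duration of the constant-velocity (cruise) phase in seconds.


t_acc = v/a = 0.547761 s, d_acc = v^2/(2a) = 1.005142 rad each
d_cruise = 6.92 - 2*1.005142 = 4.909716 rad
t_cruise = d_cruise/v = 4.909716/3.67 = 1.3378

1.3378 s


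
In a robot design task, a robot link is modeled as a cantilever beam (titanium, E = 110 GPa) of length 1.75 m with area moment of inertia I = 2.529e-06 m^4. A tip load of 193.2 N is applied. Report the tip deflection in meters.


delta = F*L^3/(3*E*I) = 193.2*1.75^3/(3*1.100e+11*2.529e-06)
      = 1035.43125/834570 = 0.0012

0.0012 m


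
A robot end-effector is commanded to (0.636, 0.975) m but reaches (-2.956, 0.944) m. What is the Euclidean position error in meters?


dx = -2.956 - (0.636) = -3.5920, dy = 0.944 - (0.975) = -0.0310
err = sqrt(12.902464 + 0.000961) = 3.5921

3.5921 m


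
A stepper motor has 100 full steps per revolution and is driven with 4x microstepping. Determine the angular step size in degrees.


step = 360/(100*4) = 360/400 = 0.9000

0.9000 degrees


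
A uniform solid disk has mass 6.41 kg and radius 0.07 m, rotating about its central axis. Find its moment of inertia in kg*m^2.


I = (1/2)*m*R^2 = 0.5*6.41*0.07^2 = 0.0157

0.0157 kg*m^2


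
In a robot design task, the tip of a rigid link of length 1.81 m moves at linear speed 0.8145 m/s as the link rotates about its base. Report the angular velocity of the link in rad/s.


omega = v / L = 0.8145 / 1.81 = 0.4500

0.4500 rad/s


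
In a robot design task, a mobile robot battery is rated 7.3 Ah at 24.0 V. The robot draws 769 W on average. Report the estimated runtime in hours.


E = 7.3*24.0 = 175.2000 Wh
t = E/P = 175.2000/769 = 0.2278

0.2278 hours


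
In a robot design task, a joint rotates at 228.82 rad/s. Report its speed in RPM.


RPM = 228.82 * 60/(2*pi) = 2185.0700

2185.0700 RPM


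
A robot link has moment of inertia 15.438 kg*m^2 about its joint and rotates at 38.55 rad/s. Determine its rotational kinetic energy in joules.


KE = (1/2)*I*omega^2 = 0.5*15.438*38.55^2 = 11471.2252

11471.2252 J


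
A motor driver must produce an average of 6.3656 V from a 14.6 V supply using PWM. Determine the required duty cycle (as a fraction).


D = V_avg/V_supply = 6.3656/14.6 = 0.4360

0.4360


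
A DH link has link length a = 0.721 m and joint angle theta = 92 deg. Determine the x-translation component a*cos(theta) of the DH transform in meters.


a*cos(theta) = 0.721*cos(92 deg) = -0.0252

-0.0252 m


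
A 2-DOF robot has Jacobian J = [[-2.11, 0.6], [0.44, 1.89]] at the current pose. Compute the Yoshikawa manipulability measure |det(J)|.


det(J) = -2.11*1.89 - (0.6)*(0.44) = -4.2519
|det(J)| = 4.2519

4.2519


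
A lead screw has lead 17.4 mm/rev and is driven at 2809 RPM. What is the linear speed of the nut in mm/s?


v = lead * (RPM/60) = 17.4*2809/60 = 814.6100

814.6100 mm/s


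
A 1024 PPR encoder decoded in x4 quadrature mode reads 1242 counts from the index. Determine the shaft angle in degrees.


angle = counts * 360 / (PPR*4) = 1242 * 360 / 4096 = 109.1602

109.1602 degrees


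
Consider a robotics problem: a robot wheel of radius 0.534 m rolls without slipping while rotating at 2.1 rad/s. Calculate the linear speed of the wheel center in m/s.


v = omega * r = 2.1 * 0.534 = 1.1214

1.1214 m/s


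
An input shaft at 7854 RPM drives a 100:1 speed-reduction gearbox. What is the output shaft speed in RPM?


omega_out = omega_in / N = 7854 / 100 = 78.5400

78.5400 RPM


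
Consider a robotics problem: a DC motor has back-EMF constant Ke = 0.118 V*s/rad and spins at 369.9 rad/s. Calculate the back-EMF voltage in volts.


V_emf = Ke * omega = 0.118*369.9 = 43.6482

43.6482 V


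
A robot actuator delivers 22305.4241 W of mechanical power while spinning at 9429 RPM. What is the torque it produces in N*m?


omega = 9429 * 2*pi/60 = 987.402571 rad/s
tau = P / omega = 22305.4241 / 987.402571 = 22.5900

22.5900 N*m


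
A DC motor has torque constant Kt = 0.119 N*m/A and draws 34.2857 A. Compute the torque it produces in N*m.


tau = Kt * I = 0.119*34.2857 = 4.0800

4.0800 N*m


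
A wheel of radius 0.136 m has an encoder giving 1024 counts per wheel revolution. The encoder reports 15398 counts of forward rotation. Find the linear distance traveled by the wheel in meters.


revs = 15398/1024 = 15.037109
d = revs * 2*pi*r = 15.037109 * 2*pi*0.136 = 12.8494

12.8494 m


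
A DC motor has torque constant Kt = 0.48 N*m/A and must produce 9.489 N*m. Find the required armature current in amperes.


I = tau / Kt = 9.489/0.48 = 19.7688

19.7688 A


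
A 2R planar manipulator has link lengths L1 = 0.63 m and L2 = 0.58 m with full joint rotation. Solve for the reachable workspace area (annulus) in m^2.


r_max = L1 + L2 = 1.2100, r_min = |L1 - L2| = 0.0500
A = pi*(r_max^2 - r_min^2) = pi*(1.4641 - 0.0025) = 4.5918

4.5918 m^2


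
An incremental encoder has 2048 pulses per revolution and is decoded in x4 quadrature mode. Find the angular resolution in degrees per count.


resolution = 360 / (PPR * 4) = 360 / 8192 = 0.0439

0.0439 degrees


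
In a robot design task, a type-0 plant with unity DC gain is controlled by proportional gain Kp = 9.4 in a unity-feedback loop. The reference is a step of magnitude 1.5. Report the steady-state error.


e_ss = R/(1 + Kp) = 1.5/(1 + 9.4) = 1.5/10.4000 = 0.1442

0.1442


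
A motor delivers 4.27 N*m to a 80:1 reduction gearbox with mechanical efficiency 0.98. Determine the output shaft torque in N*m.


tau_out = tau_in * N * eta = 4.27 * 80 * 0.98 = 334.7680

334.7680 N*m


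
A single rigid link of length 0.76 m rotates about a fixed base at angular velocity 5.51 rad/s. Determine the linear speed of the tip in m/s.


v = L*omega = 0.76 * 5.51 = 4.1876

4.1876 m/s


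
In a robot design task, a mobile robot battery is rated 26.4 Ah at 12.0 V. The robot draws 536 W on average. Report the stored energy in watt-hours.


E = capacity * V = 26.4*12.0 = 316.8000

316.8000 Wh


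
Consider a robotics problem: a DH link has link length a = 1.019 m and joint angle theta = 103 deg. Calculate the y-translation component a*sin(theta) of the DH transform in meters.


a*sin(theta) = 1.019*sin(103 deg) = 0.9929

0.9929 m


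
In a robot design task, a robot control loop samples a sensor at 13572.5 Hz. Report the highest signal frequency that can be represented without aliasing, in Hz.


f_max = f_s/2 = 13572.5/2 = 6786.2500

6786.2500 Hz


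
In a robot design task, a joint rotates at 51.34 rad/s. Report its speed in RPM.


RPM = 51.34 * 60/(2*pi) = 490.2609

490.2609 RPM


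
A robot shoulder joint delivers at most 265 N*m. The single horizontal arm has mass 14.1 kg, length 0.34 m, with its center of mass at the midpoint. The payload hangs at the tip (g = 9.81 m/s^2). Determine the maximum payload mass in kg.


tau_arm = m_arm*g*(L/2) = 14.1*9.81*0.34/2 = 23.5146 N*m
tau_payload = tau_max - tau_arm = 265 - 23.5146 = 241.4854
m_payload = tau_payload / (g*L) = 241.4854 / (9.81*0.34) = 72.4007

72.4007 kg


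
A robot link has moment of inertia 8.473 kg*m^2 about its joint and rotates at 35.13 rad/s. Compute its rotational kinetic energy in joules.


KE = (1/2)*I*omega^2 = 0.5*8.473*35.13^2 = 5228.3362

5228.3362 J


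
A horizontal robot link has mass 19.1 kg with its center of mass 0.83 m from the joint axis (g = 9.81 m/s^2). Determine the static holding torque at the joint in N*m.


tau = m*g*L = 19.1 * 9.81 * 0.83 = 155.5179

155.5179 N*m


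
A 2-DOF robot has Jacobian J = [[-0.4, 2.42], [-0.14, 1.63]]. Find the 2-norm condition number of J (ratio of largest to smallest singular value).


JJ^T eigenvalues: trace(JJ^T) = 8.6929, det(JJ^T) = det(J)^2 = 0.09809424
s_max^2 = (8.6929 + sqrt(75.17413345))/2 = 8.68160090
s_min^2 = (8.6929 - sqrt(75.17413345))/2 = 0.01129910
kappa = s_max/s_min = sqrt(8.68160090/0.01129910) = 27.7190

27.7190


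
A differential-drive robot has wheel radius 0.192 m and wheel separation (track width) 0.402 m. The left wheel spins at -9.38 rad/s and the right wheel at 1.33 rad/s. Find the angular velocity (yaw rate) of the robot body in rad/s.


omega = r*(wR - wL)/L = 0.192*(1.33 - (-9.38))/0.402 = 5.1152

5.1152 rad/s


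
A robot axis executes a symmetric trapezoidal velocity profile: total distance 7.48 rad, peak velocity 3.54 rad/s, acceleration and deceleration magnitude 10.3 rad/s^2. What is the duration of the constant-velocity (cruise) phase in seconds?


t_acc = v/a = 0.343689 s, d_acc = v^2/(2a) = 0.608330 rad each
d_cruise = 7.48 - 2*0.608330 = 6.263340 rad
t_cruise = d_cruise/v = 6.263340/3.54 = 1.7693

1.7693 s


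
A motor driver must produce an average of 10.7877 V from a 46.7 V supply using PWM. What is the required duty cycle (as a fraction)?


D = V_avg/V_supply = 10.7877/46.7 = 0.2310

0.2310


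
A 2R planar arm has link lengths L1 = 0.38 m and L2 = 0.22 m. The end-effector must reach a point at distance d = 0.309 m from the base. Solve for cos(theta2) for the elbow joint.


cos(th2) = (d^2 - L1^2 - L2^2)/(2*L1*L2) = (0.309^2 - 0.38^2 - 0.22^2)/(2*0.38*0.22) = -0.5821

-0.5821


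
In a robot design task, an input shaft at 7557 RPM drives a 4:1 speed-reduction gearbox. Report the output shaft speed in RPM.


omega_out = omega_in / N = 7557 / 4 = 1889.2500

1889.2500 RPM


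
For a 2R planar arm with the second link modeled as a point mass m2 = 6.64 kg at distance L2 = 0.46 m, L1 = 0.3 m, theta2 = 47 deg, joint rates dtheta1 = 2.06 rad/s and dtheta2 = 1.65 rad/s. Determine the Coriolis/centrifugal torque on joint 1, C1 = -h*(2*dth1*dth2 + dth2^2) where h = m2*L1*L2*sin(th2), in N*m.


h = m2*L1*L2*sin(th2) = 6.64*0.3*0.46*sin(47 deg) = 0.670154
C1 = -h*(2*2.06*1.65 + 1.65^2) = -0.670154*9.5205 = -6.3802

-6.3802 N*m


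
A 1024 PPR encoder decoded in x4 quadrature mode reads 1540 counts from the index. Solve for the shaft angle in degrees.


angle = counts * 360 / (PPR*4) = 1540 * 360 / 4096 = 135.3516

135.3516 degrees


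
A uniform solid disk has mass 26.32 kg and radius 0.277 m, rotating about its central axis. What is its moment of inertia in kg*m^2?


I = (1/2)*m*R^2 = 0.5*26.32*0.277^2 = 1.0098

1.0098 kg*m^2


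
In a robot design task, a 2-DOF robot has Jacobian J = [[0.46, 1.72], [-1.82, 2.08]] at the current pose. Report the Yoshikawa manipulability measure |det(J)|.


det(J) = 0.46*2.08 - (1.72)*(-1.82) = 4.0872
|det(J)| = 4.0872

4.0872


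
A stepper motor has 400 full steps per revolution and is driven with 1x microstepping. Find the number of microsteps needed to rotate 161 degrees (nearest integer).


step_size = 360/(400*1) = 360/400 = 0.900000 deg
n = 161/(360/400) = 161*400/360 = 178.8889 -> 179

179 steps


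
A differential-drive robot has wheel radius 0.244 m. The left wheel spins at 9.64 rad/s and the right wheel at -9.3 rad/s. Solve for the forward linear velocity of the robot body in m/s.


v = r*(wR + wL)/2 = 0.244*(-9.3 + 9.64)/2 = 0.0415

0.0415 m/s


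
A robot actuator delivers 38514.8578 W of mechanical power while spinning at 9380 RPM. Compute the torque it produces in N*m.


omega = 9380 * 2*pi/60 = 982.271303 rad/s
tau = P / omega = 38514.8578 / 982.271303 = 39.2100

39.2100 N*m


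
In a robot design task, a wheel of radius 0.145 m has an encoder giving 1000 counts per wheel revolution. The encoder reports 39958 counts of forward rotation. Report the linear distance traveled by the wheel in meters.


revs = 39958/1000 = 39.958000
d = revs * 2*pi*r = 39.958000 * 2*pi*0.145 = 36.4042

36.4042 m


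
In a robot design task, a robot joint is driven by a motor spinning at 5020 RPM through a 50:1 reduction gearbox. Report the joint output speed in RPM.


omega_joint = omega_motor / N = 5020 / 50 = 100.4000

100.4000 RPM


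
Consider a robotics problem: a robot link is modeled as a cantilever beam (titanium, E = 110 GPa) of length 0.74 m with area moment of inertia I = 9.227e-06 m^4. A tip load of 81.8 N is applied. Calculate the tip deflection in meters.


delta = F*L^3/(3*E*I) = 81.8*0.74^3/(3*1.100e+11*9.227e-06)
      = 33.1473232/3044910 = 1.0886e-05

1.0886e-05 m


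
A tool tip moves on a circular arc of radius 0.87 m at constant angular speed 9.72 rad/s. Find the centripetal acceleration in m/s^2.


a_c = omega^2 * r = 9.72^2 * 0.87 = 82.1962

82.1962 m/s^2


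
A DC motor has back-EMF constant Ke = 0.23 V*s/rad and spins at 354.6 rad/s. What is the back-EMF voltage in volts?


V_emf = Ke * omega = 0.23*354.6 = 81.5580

81.5580 V


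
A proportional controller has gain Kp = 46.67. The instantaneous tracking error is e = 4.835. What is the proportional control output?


u_P = Kp * e = 46.67 * 4.835 = 225.6495

225.6495


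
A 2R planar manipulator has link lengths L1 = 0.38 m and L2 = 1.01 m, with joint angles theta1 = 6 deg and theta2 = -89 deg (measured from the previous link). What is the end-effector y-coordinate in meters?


y = L1*sin(th1) + L2*sin(th1+th2) = 0.38*sin(6 deg) + 1.01*sin(-83 deg) = -0.9628

-0.9628 m


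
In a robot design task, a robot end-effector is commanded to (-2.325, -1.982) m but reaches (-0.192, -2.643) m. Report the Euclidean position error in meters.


dx = -0.192 - (-2.325) = 2.1330, dy = -2.643 - (-1.982) = -0.6610
err = sqrt(4.549689 + 0.436921) = 2.2331

2.2331 m


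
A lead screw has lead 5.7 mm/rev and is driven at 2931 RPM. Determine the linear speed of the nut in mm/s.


v = lead * (RPM/60) = 5.7*2931/60 = 278.4450

278.4450 mm/s


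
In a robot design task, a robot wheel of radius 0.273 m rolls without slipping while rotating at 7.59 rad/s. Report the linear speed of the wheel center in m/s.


v = omega * r = 7.59 * 0.273 = 2.0721

2.0721 m/s


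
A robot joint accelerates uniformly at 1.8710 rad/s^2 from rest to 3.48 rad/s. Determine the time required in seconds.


t = delta_omega / alpha = 3.48 / 1.8710 = 1.8600

1.8600 s


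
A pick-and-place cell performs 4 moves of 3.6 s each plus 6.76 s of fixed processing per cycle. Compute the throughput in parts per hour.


T_cycle = 4*3.6 + 6.76 = 21.1600 s
rate = 3600/T = 170.1323

170.1323 parts/hour


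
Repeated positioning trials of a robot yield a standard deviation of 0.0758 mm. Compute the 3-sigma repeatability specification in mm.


repeatability = 3*sigma = 3*0.0758 = 0.2274

0.2274 mm


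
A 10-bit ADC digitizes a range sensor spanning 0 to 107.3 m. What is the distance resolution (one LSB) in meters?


res = range / 2^n = 107.3/2^10 = 107.3/1024 = 0.1048

0.1048 m


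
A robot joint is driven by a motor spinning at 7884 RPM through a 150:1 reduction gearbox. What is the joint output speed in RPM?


omega_joint = omega_motor / N = 7884 / 150 = 52.5600

52.5600 RPM


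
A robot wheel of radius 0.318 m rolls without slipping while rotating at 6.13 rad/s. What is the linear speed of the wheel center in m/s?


v = omega * r = 6.13 * 0.318 = 1.9493

1.9493 m/s


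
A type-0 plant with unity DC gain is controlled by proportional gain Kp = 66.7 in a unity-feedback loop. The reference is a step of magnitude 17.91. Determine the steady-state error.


e_ss = R/(1 + Kp) = 17.91/(1 + 66.7) = 17.91/67.7000 = 0.2645

0.2645


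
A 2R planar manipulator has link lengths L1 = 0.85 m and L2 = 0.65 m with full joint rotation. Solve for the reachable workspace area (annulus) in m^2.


r_max = L1 + L2 = 1.5000, r_min = |L1 - L2| = 0.2000
A = pi*(r_max^2 - r_min^2) = pi*(2.2500 - 0.0400) = 6.9429

6.9429 m^2


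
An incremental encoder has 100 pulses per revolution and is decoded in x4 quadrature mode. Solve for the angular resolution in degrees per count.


resolution = 360 / (PPR * 4) = 360 / 400 = 0.9000

0.9000 degrees


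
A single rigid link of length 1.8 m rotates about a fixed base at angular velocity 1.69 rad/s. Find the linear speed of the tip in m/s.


v = L*omega = 1.8 * 1.69 = 3.0420

3.0420 m/s


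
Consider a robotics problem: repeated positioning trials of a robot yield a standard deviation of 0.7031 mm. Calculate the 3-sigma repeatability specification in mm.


repeatability = 3*sigma = 3*0.7031 = 2.1093

2.1093 mm


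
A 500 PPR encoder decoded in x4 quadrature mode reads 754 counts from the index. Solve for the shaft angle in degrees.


angle = counts * 360 / (PPR*4) = 754 * 360 / 2000 = 135.7200

135.7200 degrees


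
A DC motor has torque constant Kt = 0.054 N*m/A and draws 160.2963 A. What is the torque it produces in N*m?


tau = Kt * I = 0.054*160.2963 = 8.6560

8.6560 N*m


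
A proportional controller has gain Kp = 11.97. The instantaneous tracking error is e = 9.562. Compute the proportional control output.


u_P = Kp * e = 11.97 * 9.562 = 114.4571

114.4571


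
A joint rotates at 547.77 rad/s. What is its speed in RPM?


RPM = 547.77 * 60/(2*pi) = 5230.8182

5230.8182 RPM


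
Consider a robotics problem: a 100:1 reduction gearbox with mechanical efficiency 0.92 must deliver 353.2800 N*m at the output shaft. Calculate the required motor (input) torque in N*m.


tau_in = tau_out / (N * eta) = 353.2800 / (100 * 0.92) = 3.8400

3.8400 N*m


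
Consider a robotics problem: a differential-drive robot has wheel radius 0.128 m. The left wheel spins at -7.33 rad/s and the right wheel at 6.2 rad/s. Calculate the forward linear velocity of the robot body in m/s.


v = r*(wR + wL)/2 = 0.128*(6.2 + -7.33)/2 = -0.0723

-0.0723 m/s


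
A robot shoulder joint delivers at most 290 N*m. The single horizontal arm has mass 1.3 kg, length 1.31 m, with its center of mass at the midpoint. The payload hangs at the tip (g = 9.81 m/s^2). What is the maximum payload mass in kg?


tau_arm = m_arm*g*(L/2) = 1.3*9.81*1.31/2 = 8.3532 N*m
tau_payload = tau_max - tau_arm = 290 - 8.3532 = 281.6468
m_payload = tau_payload / (g*L) = 281.6468 / (9.81*1.31) = 21.9162

21.9162 kg


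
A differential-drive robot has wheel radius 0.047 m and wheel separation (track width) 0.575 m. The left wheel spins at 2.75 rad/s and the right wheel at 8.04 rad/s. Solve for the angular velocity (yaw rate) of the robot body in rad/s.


omega = r*(wR - wL)/L = 0.047*(8.04 - (2.75))/0.575 = 0.4324

0.4324 rad/s


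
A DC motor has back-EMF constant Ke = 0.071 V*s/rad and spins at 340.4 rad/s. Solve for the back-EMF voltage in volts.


V_emf = Ke * omega = 0.071*340.4 = 24.1684

24.1684 V


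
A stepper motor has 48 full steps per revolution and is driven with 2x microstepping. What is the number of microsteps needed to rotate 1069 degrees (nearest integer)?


step_size = 360/(48*2) = 360/96 = 3.750000 deg
n = 1069/(360/96) = 1069*96/360 = 285.0667 -> 285

285 steps


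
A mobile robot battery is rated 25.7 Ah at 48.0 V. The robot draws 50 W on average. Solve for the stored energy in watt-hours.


E = capacity * V = 25.7*48.0 = 1233.6000

1233.6000 Wh


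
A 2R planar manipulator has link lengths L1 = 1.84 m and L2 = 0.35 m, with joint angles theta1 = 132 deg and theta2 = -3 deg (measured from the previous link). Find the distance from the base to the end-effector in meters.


x = L1*cos(th1) + L2*cos(th1+th2) = -1.451462
y = L1*sin(th1) + L2*sin(th1+th2) = 1.639388
d = sqrt(x^2 + y^2) = sqrt(2.106742 + 2.687593) = 2.1896

2.1896 m


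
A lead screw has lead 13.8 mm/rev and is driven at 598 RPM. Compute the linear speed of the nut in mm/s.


v = lead * (RPM/60) = 13.8*598/60 = 137.5400

137.5400 mm/s


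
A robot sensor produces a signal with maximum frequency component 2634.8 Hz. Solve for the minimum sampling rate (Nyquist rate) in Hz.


f_s,min = 2*f_max = 2*2634.8 = 5269.6000

5269.6000 Hz


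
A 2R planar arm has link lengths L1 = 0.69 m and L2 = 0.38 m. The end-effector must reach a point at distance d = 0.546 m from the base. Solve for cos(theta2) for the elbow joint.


cos(th2) = (d^2 - L1^2 - L2^2)/(2*L1*L2) = (0.546^2 - 0.69^2 - 0.38^2)/(2*0.69*0.38) = -0.6148

-0.6148


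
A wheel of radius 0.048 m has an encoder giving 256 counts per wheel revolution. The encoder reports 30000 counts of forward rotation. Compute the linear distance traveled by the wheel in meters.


revs = 30000/256 = 117.187500
d = revs * 2*pi*r = 117.187500 * 2*pi*0.048 = 35.3429

35.3429 m


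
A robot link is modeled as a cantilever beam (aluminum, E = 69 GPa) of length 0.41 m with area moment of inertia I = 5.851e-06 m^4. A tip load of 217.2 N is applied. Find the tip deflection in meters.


delta = F*L^3/(3*E*I) = 217.2*0.41^3/(3*6.900e+10*5.851e-06)
      = 14.9696412/1211157 = 1.2360e-05

1.2360e-05 m


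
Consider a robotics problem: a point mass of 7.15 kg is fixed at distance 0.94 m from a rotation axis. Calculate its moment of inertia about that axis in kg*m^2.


I = m*r^2 = 7.15*0.94^2 = 6.3177

6.3177 kg*m^2


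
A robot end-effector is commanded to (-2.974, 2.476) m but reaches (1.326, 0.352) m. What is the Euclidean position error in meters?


dx = 1.326 - (-2.974) = 4.3000, dy = 0.352 - (2.476) = -2.1240
err = sqrt(18.490000 + 4.511376) = 4.7960

4.7960 m


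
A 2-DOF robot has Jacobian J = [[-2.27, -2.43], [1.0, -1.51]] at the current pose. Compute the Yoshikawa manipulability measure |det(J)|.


det(J) = -2.27*-1.51 - (-2.43)*(1.0) = 5.8577
|det(J)| = 5.8577

5.8577


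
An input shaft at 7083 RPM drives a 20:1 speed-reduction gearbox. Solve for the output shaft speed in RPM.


omega_out = omega_in / N = 7083 / 20 = 354.1500

354.1500 RPM


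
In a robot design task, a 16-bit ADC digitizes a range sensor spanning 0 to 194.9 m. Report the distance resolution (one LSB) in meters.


res = range / 2^n = 194.9/2^16 = 194.9/65536 = 0.0030

0.0030 m


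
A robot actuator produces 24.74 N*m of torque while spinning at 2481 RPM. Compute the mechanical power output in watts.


omega = 2481 * 2*pi/60 = 259.809712 rad/s
P = tau * omega = 24.74 * 259.809712 = 6427.6923

6427.6923 W


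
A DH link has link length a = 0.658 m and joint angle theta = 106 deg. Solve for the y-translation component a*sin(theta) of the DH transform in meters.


a*sin(theta) = 0.658*sin(106 deg) = 0.6325

0.6325 m


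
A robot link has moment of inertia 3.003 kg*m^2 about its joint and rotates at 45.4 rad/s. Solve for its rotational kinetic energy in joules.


KE = (1/2)*I*omega^2 = 0.5*3.003*45.4^2 = 3094.8317

3094.8317 J


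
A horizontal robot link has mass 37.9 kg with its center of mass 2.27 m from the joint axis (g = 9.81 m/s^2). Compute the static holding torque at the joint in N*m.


tau = m*g*L = 37.9 * 9.81 * 2.27 = 843.9837

843.9837 N*m


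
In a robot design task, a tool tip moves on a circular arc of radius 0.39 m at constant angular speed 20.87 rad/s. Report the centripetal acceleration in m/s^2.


a_c = omega^2 * r = 20.87^2 * 0.39 = 169.8672

169.8672 m/s^2


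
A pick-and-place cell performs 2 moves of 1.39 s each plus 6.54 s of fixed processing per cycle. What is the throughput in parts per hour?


T_cycle = 2*1.39 + 6.54 = 9.3200 s
rate = 3600/T = 386.2661

386.2661 parts/hour


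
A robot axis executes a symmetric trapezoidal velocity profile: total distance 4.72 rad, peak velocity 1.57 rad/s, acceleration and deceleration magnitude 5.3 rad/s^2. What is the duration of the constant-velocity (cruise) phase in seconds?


t_acc = v/a = 0.296226 s, d_acc = v^2/(2a) = 0.232538 rad each
d_cruise = 4.72 - 2*0.232538 = 4.254924 rad
t_cruise = d_cruise/v = 4.254924/1.57 = 2.7101

2.7101 s


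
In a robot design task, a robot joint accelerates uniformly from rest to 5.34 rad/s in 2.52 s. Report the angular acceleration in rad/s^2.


alpha = delta_omega / t = 5.34 / 2.52 = 2.1190

2.1190 rad/s^2


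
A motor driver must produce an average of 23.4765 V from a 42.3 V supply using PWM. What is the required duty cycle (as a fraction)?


D = V_avg/V_supply = 23.4765/42.3 = 0.5550

0.5550


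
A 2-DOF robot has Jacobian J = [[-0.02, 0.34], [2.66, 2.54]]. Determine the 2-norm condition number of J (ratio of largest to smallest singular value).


JJ^T eigenvalues: trace(JJ^T) = 13.6432, det(JJ^T) = det(J)^2 = 0.91240704
s_max^2 = (13.6432 + sqrt(182.48727808))/2 = 13.57599261
s_min^2 = (13.6432 - sqrt(182.48727808))/2 = 0.06720739
kappa = s_max/s_min = sqrt(13.57599261/0.06720739) = 14.2127

14.2127


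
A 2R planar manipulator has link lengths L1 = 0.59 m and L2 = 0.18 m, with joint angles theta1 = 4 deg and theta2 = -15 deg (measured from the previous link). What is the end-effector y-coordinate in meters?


y = L1*sin(th1) + L2*sin(th1+th2) = 0.59*sin(4 deg) + 0.18*sin(-11 deg) = 0.0068

0.0068 m


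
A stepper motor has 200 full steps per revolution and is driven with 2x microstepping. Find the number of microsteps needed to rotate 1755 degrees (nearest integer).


step_size = 360/(200*2) = 360/400 = 0.900000 deg
n = 1755/(360/400) = 1755*400/360 = 1950

1950 steps


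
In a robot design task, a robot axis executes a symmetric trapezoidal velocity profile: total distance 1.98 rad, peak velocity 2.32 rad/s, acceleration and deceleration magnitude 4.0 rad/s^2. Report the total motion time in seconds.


t_acc = v/a = 2.32/4.0 = 0.580000 s
d_acc = v^2/(2a) = 0.672800 rad (each ramp)
d_cruise = 1.98 - 2*0.672800 = 0.634400 rad
t_cruise = 0.634400/2.32 = 0.273448 s
t_total = 2*0.580000 + 0.273448 = 1.4334

1.4334 s


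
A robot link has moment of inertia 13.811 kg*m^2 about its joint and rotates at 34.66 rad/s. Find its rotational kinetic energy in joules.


KE = (1/2)*I*omega^2 = 0.5*13.811*34.66^2 = 8295.6849

8295.6849 J


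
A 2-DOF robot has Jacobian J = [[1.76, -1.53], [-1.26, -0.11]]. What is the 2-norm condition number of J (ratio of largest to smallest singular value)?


JJ^T eigenvalues: trace(JJ^T) = 7.0382, det(JJ^T) = det(J)^2 = 4.50033796
s_max^2 = (7.0382 + sqrt(31.53490740))/2 = 6.32689751
s_min^2 = (7.0382 - sqrt(31.53490740))/2 = 0.71130249
kappa = s_max/s_min = sqrt(6.32689751/0.71130249) = 2.9824

2.9824


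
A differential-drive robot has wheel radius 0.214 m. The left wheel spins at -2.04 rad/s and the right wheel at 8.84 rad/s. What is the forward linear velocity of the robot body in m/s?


v = r*(wR + wL)/2 = 0.214*(8.84 + -2.04)/2 = 0.7276

0.7276 m/s


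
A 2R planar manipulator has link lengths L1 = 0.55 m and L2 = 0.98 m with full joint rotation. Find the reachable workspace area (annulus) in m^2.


r_max = L1 + L2 = 1.5300, r_min = |L1 - L2| = 0.4300
A = pi*(r_max^2 - r_min^2) = pi*(2.3409 - 0.1849) = 6.7733

6.7733 m^2


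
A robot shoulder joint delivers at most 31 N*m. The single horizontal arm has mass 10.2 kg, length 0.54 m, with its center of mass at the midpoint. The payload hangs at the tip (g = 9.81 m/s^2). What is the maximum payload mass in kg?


tau_arm = m_arm*g*(L/2) = 10.2*9.81*0.54/2 = 27.0167 N*m
tau_payload = tau_max - tau_arm = 31 - 27.0167 = 3.9833
m_payload = tau_payload / (g*L) = 3.9833 / (9.81*0.54) = 0.7519

0.7519 kg


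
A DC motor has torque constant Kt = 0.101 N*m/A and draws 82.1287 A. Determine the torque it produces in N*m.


tau = Kt * I = 0.101*82.1287 = 8.2950

8.2950 N*m


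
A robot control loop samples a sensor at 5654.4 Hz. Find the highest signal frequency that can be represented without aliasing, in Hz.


f_max = f_s/2 = 5654.4/2 = 2827.2000

2827.2000 Hz


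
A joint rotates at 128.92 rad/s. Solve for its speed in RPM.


RPM = 128.92 * 60/(2*pi) = 1231.0953

1231.0953 RPM


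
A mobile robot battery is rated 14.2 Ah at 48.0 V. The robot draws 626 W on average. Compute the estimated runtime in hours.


E = 14.2*48.0 = 681.6000 Wh
t = E/P = 681.6000/626 = 1.0888

1.0888 hours


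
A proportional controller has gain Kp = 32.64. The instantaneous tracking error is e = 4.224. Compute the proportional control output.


u_P = Kp * e = 32.64 * 4.224 = 137.8714

137.8714


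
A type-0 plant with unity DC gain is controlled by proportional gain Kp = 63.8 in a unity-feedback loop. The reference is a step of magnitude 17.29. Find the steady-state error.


e_ss = R/(1 + Kp) = 17.29/(1 + 63.8) = 17.29/64.8000 = 0.2668

0.2668


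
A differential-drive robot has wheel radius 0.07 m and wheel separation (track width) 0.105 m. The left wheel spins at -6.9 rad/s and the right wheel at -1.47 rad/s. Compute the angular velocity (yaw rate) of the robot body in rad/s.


omega = r*(wR - wL)/L = 0.07*(-1.47 - (-6.9))/0.105 = 3.6200

3.6200 rad/s


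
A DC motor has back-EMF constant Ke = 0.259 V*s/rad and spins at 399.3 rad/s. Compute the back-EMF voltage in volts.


V_emf = Ke * omega = 0.259*399.3 = 103.4187

103.4187 V


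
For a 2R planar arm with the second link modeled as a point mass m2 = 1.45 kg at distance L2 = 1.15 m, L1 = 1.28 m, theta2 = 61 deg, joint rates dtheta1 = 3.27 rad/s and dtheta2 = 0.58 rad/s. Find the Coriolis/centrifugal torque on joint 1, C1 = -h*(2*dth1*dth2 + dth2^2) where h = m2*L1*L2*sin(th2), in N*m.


h = m2*L1*L2*sin(th2) = 1.45*1.28*1.15*sin(61 deg) = 1.866788
C1 = -h*(2*3.27*0.58 + 0.58^2) = -1.866788*4.1296 = -7.7091

-7.7091 N*m


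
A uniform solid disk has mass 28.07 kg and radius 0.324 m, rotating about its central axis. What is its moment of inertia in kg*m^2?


I = (1/2)*m*R^2 = 0.5*28.07*0.324^2 = 1.4733

1.4733 kg*m^2


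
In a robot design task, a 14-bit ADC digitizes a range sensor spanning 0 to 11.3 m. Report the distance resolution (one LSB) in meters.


res = range / 2^n = 11.3/2^14 = 11.3/16384 = 6.8970e-04

6.8970e-04 m


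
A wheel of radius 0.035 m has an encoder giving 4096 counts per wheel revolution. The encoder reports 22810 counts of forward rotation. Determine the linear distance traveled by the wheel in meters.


revs = 22810/4096 = 5.568848
d = revs * 2*pi*r = 5.568848 * 2*pi*0.035 = 1.2247

1.2247 m


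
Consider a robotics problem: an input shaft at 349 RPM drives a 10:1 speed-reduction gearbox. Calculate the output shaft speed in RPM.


omega_out = omega_in / N = 349 / 10 = 34.9000

34.9000 RPM


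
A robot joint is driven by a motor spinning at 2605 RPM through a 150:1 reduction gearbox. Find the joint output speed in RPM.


omega_joint = omega_motor / N = 2605 / 150 = 17.3667

17.3667 RPM


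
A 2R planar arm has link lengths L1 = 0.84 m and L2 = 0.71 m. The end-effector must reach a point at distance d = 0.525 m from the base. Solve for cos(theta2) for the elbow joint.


cos(th2) = (d^2 - L1^2 - L2^2)/(2*L1*L2) = (0.525^2 - 0.84^2 - 0.71^2)/(2*0.84*0.71) = -0.7831

-0.7831


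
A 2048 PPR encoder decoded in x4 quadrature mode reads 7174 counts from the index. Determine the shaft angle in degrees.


angle = counts * 360 / (PPR*4) = 7174 * 360 / 8192 = 315.2637

315.2637 degrees


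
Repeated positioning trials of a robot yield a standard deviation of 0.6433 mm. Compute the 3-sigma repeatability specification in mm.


repeatability = 3*sigma = 3*0.6433 = 1.9299

1.9299 mm


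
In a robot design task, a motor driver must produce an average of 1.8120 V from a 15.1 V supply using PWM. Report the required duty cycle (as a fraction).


D = V_avg/V_supply = 1.8120/15.1 = 0.1200

0.1200


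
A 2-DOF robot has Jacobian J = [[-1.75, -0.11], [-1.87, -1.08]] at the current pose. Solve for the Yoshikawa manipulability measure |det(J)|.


det(J) = -1.75*-1.08 - (-0.11)*(-1.87) = 1.6843
|det(J)| = 1.6843

1.6843


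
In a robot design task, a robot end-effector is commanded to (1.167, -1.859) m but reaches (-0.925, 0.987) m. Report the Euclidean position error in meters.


dx = -0.925 - (1.167) = -2.0920, dy = 0.987 - (-1.859) = 2.8460
err = sqrt(4.376464 + 8.099716) = 3.5322

3.5322 m


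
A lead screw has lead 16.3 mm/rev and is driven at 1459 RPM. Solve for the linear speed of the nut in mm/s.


v = lead * (RPM/60) = 16.3*1459/60 = 396.3617

396.3617 mm/s


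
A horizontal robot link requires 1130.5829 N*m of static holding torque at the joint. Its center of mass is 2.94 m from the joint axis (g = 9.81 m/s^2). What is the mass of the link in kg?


m = tau / (g*L) = 1130.5829 / (9.81 * 2.94) = 39.2000

39.2000 kg


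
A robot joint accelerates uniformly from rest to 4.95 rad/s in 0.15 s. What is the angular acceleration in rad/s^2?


alpha = delta_omega / t = 4.95 / 0.15 = 33.0000

33.0000 rad/s^2


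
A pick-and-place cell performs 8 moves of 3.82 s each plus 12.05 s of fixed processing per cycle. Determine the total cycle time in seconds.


T = 8*3.82 + 12.05 = 42.6100

42.6100 s


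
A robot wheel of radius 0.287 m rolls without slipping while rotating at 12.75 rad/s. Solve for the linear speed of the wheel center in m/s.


v = omega * r = 12.75 * 0.287 = 3.6592

3.6592 m/s


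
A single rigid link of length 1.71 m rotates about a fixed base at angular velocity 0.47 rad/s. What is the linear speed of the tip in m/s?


v = L*omega = 1.71 * 0.47 = 0.8037

0.8037 m/s


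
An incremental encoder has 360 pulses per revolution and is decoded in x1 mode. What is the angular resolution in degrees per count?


resolution = 360 / (PPR * 1) = 360 / 360 = 1.0000

1.0000 degrees


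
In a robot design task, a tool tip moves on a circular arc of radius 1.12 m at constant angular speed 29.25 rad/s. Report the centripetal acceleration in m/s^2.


a_c = omega^2 * r = 29.25^2 * 1.12 = 958.2300

958.2300 m/s^2


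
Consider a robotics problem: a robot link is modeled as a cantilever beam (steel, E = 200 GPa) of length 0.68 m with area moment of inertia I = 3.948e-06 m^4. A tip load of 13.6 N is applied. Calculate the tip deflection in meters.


delta = F*L^3/(3*E*I) = 13.6*0.68^3/(3*2.000e+11*3.948e-06)
      = 4.2762752/2368800 = 1.8052e-06

1.8052e-06 m


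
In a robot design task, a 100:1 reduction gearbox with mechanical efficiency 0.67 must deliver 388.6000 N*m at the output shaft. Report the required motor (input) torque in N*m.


tau_in = tau_out / (N * eta) = 388.6000 / (100 * 0.67) = 5.8000

5.8000 N*m
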